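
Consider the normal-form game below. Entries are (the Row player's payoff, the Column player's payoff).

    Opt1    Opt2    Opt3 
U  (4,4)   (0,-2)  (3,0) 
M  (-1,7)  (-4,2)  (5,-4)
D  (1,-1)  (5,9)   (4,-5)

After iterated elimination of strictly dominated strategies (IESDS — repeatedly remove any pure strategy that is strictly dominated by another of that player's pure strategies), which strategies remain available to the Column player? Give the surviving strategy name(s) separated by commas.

Opt1, Opt2

The Column player's strategy Opt3 is strictly dominated by Opt1 (U: 4>0, M: 7>-4, D: -1>-5) and is removed.
The Row player's strategy M is strictly dominated by U (Opt1: 4>-1, Opt2: 0>-4) and is removed.
Among the remaining strategies, none is strictly dominated by another pure strategy of the same player, so the elimination stops.
Surviving strategies — the Row player: {U, D}; the Column player: {Opt1, Opt2}.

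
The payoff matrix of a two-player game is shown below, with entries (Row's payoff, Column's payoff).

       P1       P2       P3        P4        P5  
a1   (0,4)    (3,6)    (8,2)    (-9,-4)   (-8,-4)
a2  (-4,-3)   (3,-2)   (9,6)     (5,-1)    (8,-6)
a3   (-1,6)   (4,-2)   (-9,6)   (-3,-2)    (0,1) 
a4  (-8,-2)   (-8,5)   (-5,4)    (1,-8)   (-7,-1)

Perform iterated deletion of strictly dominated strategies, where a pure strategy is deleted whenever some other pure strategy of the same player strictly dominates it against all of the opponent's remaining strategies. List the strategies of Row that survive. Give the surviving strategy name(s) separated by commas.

For Row, a2 strictly dominates a4 on the remaining columns (P1: -4>-8, P2: 3>-8, P3: 9>-5, P4: 5>1, P5: 8>-7); eliminate a4.
Column P4 is eliminated: P3 beats it against every remaining row (a1: 2>-4, a2: 6>-1, a3: 6>-2).
Column's strategy P5 is strictly dominated by P1 (a1: 4>-4, a2: -3>-6, a3: 6>1) and is removed.
Among the remaining strategies, none is strictly dominated by another pure strategy of the same player, so the elimination stops.
Surviving strategies — Row: {a1, a2, a3}; Column: {P1, P2, P3}.

a1, a2, a3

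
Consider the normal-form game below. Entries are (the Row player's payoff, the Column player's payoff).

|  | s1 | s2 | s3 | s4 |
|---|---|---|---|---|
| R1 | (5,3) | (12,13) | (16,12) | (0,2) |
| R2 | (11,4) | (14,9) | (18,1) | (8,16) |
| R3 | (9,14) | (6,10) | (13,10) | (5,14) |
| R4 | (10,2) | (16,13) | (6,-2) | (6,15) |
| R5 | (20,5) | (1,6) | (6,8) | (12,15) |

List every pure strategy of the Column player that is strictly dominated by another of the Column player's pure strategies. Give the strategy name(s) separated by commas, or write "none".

s1: no other strategy beats it everywhere (s2 at R3 (14>10); s3 at R2 (4>1); s4 at R1 (3>2)).
s2 is not dominated — it holds its own against s1 at R1 (13>3); s3 at R1 (13>12); s4 at R1 (13>2).
s3 is not dominated — it holds its own against s1 at R1 (12>3); s2 at R3 (10=10); s4 at R1 (12>2).
s4 is not dominated — it holds its own against s1 at R2 (16>4); s2 at R2 (16>9); s3 at R2 (16>1).

none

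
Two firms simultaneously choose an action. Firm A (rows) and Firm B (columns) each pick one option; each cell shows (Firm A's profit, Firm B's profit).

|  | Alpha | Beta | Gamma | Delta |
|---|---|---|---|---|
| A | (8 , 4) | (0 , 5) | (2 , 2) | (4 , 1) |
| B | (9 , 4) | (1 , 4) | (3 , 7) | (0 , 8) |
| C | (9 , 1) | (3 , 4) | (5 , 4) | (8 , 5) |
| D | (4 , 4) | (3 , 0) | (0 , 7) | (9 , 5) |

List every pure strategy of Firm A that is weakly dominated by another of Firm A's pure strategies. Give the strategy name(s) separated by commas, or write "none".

A is weakly dominated by C (Alpha: 9>8, Beta: 3>0, Gamma: 5>2, Delta: 8>4).
C weakly dominates B — Alpha: 9=9, Beta: 3>1, Gamma: 5>3, Delta: 8>0.
Nothing dominates C: A at Alpha (9>8); B at Beta (3>1); D at Alpha (9>4).
Nothing dominates D: A at Beta (3>0); B at Beta (3>1); C at Delta (9>8).

A, B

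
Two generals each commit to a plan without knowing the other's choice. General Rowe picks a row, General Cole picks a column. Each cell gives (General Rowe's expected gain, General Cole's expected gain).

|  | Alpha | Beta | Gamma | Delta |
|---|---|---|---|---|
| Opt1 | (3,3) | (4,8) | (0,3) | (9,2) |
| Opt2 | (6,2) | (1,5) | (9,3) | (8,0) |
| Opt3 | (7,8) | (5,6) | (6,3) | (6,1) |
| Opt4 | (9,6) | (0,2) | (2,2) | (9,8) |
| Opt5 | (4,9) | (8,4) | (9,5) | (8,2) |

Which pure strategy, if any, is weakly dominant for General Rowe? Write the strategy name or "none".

Opt1 fails to dominate Opt2 at Alpha (3<6).
Opt2 fails to dominate Opt1 at Beta (1<4).
Opt3 fails to dominate Opt1 at Delta (6<9).
Opt4 fails to dominate Opt1 at Beta (0<4).
Opt5 fails to dominate Opt1 at Delta (8<9).
No single strategy dominates all the others.

none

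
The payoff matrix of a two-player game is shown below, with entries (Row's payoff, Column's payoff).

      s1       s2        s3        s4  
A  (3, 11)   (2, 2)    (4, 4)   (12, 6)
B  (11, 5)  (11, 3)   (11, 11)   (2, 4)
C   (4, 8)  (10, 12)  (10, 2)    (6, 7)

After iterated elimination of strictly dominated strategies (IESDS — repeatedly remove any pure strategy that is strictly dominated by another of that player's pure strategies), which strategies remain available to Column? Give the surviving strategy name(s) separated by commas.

s3

Column's strategy s4 is strictly dominated by s1 (A: 11>6, B: 5>4, C: 8>7) and is removed.
For Row, B strictly dominates A on the remaining columns (s1: 11>3, s2: 11>2, s3: 11>4); eliminate A.
Row C is eliminated: B beats it against every remaining column (s1: 11>4, s2: 11>10, s3: 11>10).
For Column, s3 strictly dominates s1 on the remaining rows (B: 11>5); eliminate s1.
For Column, s3 strictly dominates s2 on the remaining rows (B: 11>3); eliminate s2.
Among the remaining strategies, none is strictly dominated by another pure strategy of the same player, so the elimination stops.
Surviving strategies — Row: {B}; Column: {s3}.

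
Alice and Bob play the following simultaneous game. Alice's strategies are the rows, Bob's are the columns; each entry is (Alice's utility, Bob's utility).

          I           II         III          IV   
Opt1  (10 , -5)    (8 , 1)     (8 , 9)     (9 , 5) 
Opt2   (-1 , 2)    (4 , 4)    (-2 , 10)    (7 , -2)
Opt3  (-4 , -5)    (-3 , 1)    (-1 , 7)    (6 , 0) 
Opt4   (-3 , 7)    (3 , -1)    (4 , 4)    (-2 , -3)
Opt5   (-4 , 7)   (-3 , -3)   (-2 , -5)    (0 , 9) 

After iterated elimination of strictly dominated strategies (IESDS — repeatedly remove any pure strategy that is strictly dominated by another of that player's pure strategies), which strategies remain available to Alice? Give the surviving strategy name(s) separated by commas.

For Alice, Opt1 strictly dominates Opt2 on the remaining columns (I: 10>-1, II: 8>4, III: 8>-2, IV: 9>7); eliminate Opt2.
Row Opt3 is eliminated: Opt1 beats it against every remaining column (I: 10>-4, II: 8>-3, III: 8>-1, IV: 9>6).
For Alice, Opt1 strictly dominates Opt4 on the remaining columns (I: 10>-3, II: 8>3, III: 8>4, IV: 9>-2); eliminate Opt4.
Row Opt5 is eliminated: Opt1 beats it against every remaining column (I: 10>-4, II: 8>-3, III: 8>-2, IV: 9>0).
For Bob, II strictly dominates I on the remaining rows (Opt1: 1>-5); eliminate I.
Bob's strategy II is strictly dominated by III (Opt1: 9>1) and is removed.
Column IV is eliminated: III beats it against every remaining row (Opt1: 9>5).
Among the remaining strategies, none is strictly dominated by another pure strategy of the same player, so the elimination stops.
Surviving strategies — Alice: {Opt1}; Bob: {III}.

Opt1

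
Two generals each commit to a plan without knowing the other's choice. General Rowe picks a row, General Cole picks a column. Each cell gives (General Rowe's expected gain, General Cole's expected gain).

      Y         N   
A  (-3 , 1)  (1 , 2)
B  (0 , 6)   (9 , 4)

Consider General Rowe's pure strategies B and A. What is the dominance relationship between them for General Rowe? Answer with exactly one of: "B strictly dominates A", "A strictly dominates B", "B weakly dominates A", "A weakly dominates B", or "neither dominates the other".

B strictly dominates A

B's payoffs vs A's, by General Cole's action — Y: 0>-3, N: 9>1.
B gives a strictly higher payoff against every action of General Cole, so B strictly dominates A.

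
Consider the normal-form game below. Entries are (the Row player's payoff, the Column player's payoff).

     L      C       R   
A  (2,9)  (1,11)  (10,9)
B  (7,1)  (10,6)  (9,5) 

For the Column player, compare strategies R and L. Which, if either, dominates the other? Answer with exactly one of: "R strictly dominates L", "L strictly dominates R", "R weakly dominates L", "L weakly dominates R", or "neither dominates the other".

Compare R to L across each choice by the Row player: A: 9=9, B: 5>1.
R is at least as good everywhere and strictly better somewhere (tied only at A), so R weakly but not strictly dominates L.

R weakly dominates L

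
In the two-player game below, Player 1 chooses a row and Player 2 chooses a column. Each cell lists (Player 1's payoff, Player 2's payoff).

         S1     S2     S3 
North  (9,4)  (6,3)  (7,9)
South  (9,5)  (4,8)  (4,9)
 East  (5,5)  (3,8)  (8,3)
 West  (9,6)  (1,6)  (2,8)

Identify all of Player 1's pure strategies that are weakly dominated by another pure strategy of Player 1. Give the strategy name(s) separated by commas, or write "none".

North: no other strategy beats it everywhere (South at S2 (6>4); East at S1 (9>5); West at S2 (6>1)).
South: dominated, since North does at least as well everywhere (S1: 9=9, S2: 6>4, S3: 7>4).
East: no other strategy beats it everywhere (North at S3 (8>7); South at S3 (8>4); West at S2 (3>1)).
North weakly dominates West — S1: 9=9, S2: 6>1, S3: 7>2.

South, West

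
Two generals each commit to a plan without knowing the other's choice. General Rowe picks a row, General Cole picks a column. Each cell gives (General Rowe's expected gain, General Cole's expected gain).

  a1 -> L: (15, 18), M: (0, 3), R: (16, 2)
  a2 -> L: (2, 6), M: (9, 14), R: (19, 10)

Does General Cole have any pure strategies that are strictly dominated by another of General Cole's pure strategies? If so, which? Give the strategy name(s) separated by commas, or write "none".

R

Nothing dominates L: M at a1 (18>3); R at a1 (18>2).
M is not dominated — it holds its own against L at a2 (14>6); R at a1 (3>2).
R: dominated, since M does at least as well everywhere (a1: 3>2, a2: 14>10).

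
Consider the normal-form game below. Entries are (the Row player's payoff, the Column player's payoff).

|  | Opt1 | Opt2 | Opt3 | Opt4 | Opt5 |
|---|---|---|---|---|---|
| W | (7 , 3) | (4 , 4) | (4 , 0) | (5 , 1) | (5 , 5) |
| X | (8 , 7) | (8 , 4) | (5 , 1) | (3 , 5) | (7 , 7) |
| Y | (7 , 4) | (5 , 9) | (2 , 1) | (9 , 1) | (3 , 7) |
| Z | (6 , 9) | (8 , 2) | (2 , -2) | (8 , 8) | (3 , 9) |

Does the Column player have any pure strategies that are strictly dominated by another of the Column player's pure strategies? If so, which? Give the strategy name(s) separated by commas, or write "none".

Opt3, Opt4

Nothing dominates Opt1: Opt2 at X (7>4); Opt3 at W (3>0); Opt4 at W (3>1); Opt5 at X (7=7).
Opt2: no other strategy beats it everywhere (Opt1 at W (4>3); Opt3 at W (4>0); Opt4 at W (4>1); Opt5 at Y (9>7)).
Opt3 is strictly dominated by Opt1 (W: 3>0, X: 7>1, Y: 4>1, Z: 9>-2).
Opt4: dominated, since Opt1 does at least as well everywhere (W: 3>1, X: 7>5, Y: 4>1, Z: 9>8).
Nothing dominates Opt5: Opt1 at W (5>3); Opt2 at W (5>4); Opt3 at W (5>0); Opt4 at W (5>1).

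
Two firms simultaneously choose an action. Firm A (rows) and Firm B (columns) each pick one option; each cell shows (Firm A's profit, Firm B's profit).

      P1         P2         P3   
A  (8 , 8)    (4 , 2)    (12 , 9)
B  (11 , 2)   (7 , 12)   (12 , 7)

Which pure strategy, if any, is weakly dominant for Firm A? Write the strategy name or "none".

B

B vs A: P1: 11>8, P2: 7>4, P3: 12=12.
B is at least as good as every other strategy against every opponent action, so it is weakly dominant.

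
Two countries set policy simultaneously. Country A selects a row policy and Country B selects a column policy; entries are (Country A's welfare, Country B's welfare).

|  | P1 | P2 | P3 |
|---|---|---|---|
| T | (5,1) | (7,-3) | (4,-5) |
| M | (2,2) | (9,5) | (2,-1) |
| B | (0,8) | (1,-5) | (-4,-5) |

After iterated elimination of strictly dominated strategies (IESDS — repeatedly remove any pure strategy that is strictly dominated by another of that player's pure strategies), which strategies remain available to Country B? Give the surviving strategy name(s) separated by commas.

P1, P2

Row B is eliminated: T beats it against every remaining column (P1: 5>0, P2: 7>1, P3: 4>-4).
Country B's strategy P3 is strictly dominated by P1 (T: 1>-5, M: 2>-1) and is removed.
Among the remaining strategies, none is strictly dominated by another pure strategy of the same player, so the elimination stops.
Surviving strategies — Country A: {T, M}; Country B: {P1, P2}.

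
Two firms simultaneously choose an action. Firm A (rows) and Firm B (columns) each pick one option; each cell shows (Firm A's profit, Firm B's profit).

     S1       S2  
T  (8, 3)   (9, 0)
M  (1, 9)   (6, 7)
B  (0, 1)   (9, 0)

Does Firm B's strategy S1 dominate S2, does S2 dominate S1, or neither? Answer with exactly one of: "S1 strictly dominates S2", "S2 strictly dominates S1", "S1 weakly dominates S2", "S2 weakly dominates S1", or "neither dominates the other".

S1 strictly dominates S2

Compare S1 to S2 across each choice by Firm A: T: 3>0, M: 9>7, B: 1>0.
Every comparison favours S1, so S1 strictly dominates S2.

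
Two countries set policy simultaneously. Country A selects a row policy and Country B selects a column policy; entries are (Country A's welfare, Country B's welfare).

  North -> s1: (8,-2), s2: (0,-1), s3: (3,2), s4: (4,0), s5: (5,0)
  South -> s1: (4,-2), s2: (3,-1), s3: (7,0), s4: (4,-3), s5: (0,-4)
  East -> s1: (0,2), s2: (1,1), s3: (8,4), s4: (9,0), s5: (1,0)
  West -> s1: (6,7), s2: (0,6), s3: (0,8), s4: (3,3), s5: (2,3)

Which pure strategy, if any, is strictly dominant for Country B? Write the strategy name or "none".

s3 vs s1: North: 2>-2, South: 0>-2, East: 4>2, West: 8>7.
s3 vs s2: North: 2>-1, South: 0>-1, East: 4>1, West: 8>6.
s3 vs s4: North: 2>0, South: 0>-3, East: 4>0, West: 8>3.
s3 vs s5: North: 2>0, South: 0>-4, East: 4>0, West: 8>3.
s3 strictly beats every other strategy against every opponent action, so it is strictly dominant.

s3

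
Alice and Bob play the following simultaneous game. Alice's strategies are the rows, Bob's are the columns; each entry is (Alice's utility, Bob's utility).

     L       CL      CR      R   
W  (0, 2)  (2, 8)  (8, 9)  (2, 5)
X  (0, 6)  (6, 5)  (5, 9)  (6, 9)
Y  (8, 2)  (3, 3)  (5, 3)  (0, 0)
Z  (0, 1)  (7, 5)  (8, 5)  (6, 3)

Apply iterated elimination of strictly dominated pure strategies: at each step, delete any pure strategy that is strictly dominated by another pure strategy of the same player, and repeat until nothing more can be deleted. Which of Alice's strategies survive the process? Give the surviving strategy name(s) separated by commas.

W, X, Z

For Bob, CR strictly dominates L on the remaining rows (W: 9>2, X: 9>6, Y: 3>2, Z: 5>1); eliminate L.
Alice's strategy Y is strictly dominated by Z (CL: 7>3, CR: 8>5, R: 6>0) and is removed.
Among the remaining strategies, none is strictly dominated by another pure strategy of the same player, so the elimination stops.
Surviving strategies — Alice: {W, X, Z}; Bob: {CL, CR, R}.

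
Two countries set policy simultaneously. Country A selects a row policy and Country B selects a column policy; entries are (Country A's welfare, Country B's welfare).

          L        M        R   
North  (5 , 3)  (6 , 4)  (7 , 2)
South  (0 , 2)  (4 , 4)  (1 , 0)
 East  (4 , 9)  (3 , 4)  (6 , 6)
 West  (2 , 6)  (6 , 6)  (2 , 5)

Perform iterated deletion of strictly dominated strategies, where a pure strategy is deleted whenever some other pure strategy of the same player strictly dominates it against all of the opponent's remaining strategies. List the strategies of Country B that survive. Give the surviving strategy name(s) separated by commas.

For Country A, North strictly dominates South on the remaining columns (L: 5>0, M: 6>4, R: 7>1); eliminate South.
Country A's strategy East is strictly dominated by North (L: 5>4, M: 6>3, R: 7>6) and is removed.
For Country B, L strictly dominates R on the remaining rows (North: 3>2, West: 6>5); eliminate R.
Among the remaining strategies, none is strictly dominated by another pure strategy of the same player, so the elimination stops.
Surviving strategies — Country A: {North, West}; Country B: {L, M}.

L, M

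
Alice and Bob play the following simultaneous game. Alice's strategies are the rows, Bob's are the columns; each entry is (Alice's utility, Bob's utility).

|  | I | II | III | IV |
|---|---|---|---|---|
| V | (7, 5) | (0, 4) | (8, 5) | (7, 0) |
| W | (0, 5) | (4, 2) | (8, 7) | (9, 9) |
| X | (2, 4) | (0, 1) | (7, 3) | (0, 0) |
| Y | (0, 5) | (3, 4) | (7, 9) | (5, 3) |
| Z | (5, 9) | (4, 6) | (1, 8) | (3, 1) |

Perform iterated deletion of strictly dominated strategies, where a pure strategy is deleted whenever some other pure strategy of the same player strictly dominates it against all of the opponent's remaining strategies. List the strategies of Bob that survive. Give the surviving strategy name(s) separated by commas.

For Bob, I strictly dominates II on the remaining rows (V: 5>4, W: 5>2, X: 4>1, Y: 5>4, Z: 9>6); eliminate II.
Row X is eliminated: V beats it against every remaining column (I: 7>2, III: 8>7, IV: 7>0).
Row Y is eliminated: V beats it against every remaining column (I: 7>0, III: 8>7, IV: 7>5).
For Alice, V strictly dominates Z on the remaining columns (I: 7>5, III: 8>1, IV: 7>3); eliminate Z.
Among the remaining strategies, none is strictly dominated by another pure strategy of the same player, so the elimination stops.
Surviving strategies — Alice: {V, W}; Bob: {I, III, IV}.

I, III, IV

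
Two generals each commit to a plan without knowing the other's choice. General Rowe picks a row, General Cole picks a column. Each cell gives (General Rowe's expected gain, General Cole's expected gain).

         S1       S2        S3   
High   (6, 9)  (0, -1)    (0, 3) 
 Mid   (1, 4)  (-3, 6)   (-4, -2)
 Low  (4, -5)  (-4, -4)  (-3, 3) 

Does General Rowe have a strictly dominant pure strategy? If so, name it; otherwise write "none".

High vs Mid: S1: 6>1, S2: 0>-3, S3: 0>-4.
High vs Low: S1: 6>4, S2: 0>-4, S3: 0>-3.
High strictly beats every other strategy against every opponent action, so it is strictly dominant.

High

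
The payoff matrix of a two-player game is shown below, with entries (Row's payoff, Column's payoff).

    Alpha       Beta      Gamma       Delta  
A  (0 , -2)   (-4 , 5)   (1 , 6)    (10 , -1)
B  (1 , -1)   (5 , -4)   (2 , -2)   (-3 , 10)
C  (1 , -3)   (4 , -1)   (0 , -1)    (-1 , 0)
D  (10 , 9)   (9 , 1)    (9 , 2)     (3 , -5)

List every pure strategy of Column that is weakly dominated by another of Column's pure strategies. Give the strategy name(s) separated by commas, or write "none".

Beta

Alpha: no other strategy beats it everywhere (Beta at B (-1>-4); Gamma at B (-1>-2); Delta at D (9>-5)).
Gamma weakly dominates Beta — A: 6>5, B: -2>-4, C: -1=-1, D: 2>1.
Nothing dominates Gamma: Alpha at A (6>-2); Beta at A (6>5); Delta at A (6>-1).
Delta is not dominated — it holds its own against Alpha at A (-1>-2); Beta at B (10>-4); Gamma at B (10>-2).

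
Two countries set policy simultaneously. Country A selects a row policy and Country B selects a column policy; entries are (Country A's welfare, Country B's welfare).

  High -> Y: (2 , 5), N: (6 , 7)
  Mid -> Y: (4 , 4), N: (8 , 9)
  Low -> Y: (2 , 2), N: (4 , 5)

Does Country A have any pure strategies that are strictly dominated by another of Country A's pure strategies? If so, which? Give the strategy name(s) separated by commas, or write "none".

High: dominated, since Mid does at least as well everywhere (Y: 4>2, N: 8>6).
Mid: no other strategy beats it everywhere (High at Y (4>2); Low at Y (4>2)).
Low: dominated, since Mid does at least as well everywhere (Y: 4>2, N: 8>4).

High, Low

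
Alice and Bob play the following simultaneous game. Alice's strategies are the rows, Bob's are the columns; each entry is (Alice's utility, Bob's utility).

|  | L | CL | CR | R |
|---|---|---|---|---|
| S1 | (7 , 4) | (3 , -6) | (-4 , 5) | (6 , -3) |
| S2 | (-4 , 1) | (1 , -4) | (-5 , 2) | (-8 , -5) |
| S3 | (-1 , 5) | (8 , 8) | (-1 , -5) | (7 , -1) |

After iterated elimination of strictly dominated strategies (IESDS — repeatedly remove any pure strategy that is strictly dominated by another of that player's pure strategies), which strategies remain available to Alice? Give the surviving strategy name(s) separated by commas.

For Alice, S1 strictly dominates S2 on the remaining columns (L: 7>-4, CL: 3>1, CR: -4>-5, R: 6>-8); eliminate S2.
Bob's strategy R is strictly dominated by L (S1: 4>-3, S3: 5>-1) and is removed.
Among the remaining strategies, none is strictly dominated by another pure strategy of the same player, so the elimination stops.
Surviving strategies — Alice: {S1, S3}; Bob: {L, CL, CR}.

S1, S3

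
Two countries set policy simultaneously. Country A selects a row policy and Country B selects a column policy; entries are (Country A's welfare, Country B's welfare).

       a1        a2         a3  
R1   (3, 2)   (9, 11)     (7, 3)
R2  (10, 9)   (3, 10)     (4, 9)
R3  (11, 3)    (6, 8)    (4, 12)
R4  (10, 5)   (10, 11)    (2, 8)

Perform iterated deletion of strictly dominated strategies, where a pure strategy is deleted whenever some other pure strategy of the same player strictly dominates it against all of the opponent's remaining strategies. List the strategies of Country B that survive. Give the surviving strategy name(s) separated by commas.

Country B's strategy a1 is strictly dominated by a2 (R1: 11>2, R2: 10>9, R3: 8>3, R4: 11>5) and is removed.
Row R2 is eliminated: R1 beats it against every remaining column (a2: 9>3, a3: 7>4).
Row R3 is eliminated: R1 beats it against every remaining column (a2: 9>6, a3: 7>4).
For Country B, a2 strictly dominates a3 on the remaining rows (R1: 11>3, R4: 11>8); eliminate a3.
Row R1 is eliminated: R4 beats it against every remaining column (a2: 10>9).
Among the remaining strategies, none is strictly dominated by another pure strategy of the same player, so the elimination stops.
Surviving strategies — Country A: {R4}; Country B: {a2}.

a2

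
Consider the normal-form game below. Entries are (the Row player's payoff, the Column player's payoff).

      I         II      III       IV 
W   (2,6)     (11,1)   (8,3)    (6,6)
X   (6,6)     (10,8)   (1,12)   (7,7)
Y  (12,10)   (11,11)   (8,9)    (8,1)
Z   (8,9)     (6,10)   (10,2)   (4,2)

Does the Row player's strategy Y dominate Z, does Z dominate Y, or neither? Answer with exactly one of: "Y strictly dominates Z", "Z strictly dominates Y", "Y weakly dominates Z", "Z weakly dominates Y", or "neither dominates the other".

Y's payoffs vs Z's, by the Column player's action — I: 12>8, II: 11>6, III: 8<10, IV: 8>4.
Y does better at I, II, IV but worse at III; neither strategy dominates the other.

neither dominates the other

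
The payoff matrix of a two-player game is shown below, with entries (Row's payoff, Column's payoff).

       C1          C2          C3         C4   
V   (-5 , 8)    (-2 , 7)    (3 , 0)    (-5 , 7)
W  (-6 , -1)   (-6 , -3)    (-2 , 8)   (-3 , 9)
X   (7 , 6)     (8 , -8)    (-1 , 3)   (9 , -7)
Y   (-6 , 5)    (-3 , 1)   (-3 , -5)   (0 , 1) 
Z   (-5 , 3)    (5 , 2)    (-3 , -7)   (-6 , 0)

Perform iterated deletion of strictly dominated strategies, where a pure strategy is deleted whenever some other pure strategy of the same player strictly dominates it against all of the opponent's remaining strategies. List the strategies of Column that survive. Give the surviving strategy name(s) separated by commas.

C1

For Row, X strictly dominates W on the remaining columns (C1: 7>-6, C2: 8>-6, C3: -1>-2, C4: 9>-3); eliminate W.
Row's strategy Y is strictly dominated by X (C1: 7>-6, C2: 8>-3, C3: -1>-3, C4: 9>0) and is removed.
For Row, X strictly dominates Z on the remaining columns (C1: 7>-5, C2: 8>5, C3: -1>-3, C4: 9>-6); eliminate Z.
Column's strategy C2 is strictly dominated by C1 (V: 8>7, X: 6>-8) and is removed.
Column C3 is eliminated: C1 beats it against every remaining row (V: 8>0, X: 6>3).
Row's strategy V is strictly dominated by X (C1: 7>-5, C4: 9>-5) and is removed.
Column C4 is eliminated: C1 beats it against every remaining row (X: 6>-7).
Among the remaining strategies, none is strictly dominated by another pure strategy of the same player, so the elimination stops.
Surviving strategies — Row: {X}; Column: {C1}.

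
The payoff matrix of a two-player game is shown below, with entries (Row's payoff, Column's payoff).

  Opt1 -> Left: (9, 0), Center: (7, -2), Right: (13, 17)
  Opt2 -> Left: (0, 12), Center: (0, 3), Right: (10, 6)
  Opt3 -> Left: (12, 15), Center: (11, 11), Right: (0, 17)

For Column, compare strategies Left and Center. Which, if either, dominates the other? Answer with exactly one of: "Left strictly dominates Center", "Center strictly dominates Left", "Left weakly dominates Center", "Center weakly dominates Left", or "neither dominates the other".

Left's payoffs vs Center's, by Row's action — Opt1: 0>-2, Opt2: 12>3, Opt3: 15>11.
Left gives a strictly higher payoff against every action of Row, so Left strictly dominates Center.

Left strictly dominates Center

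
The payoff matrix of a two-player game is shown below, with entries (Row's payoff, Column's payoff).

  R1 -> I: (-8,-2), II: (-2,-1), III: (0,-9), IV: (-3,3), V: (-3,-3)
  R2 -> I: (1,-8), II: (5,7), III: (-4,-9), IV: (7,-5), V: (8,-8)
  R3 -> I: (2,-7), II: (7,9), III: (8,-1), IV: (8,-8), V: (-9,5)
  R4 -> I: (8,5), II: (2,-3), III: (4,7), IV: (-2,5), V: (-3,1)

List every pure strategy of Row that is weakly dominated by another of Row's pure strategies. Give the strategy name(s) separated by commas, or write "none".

R4 weakly dominates R1 — I: 8>-8, II: 2>-2, III: 4>0, IV: -2>-3, V: -3=-3.
R2: no other strategy beats it everywhere (R1 at I (1>-8); R3 at V (8>-9); R4 at II (5>2)).
R3 is not dominated — it holds its own against R1 at I (2>-8); R2 at I (2>1); R4 at II (7>2).
R4: no other strategy beats it everywhere (R1 at I (8>-8); R2 at I (8>1); R3 at I (8>2)).

R1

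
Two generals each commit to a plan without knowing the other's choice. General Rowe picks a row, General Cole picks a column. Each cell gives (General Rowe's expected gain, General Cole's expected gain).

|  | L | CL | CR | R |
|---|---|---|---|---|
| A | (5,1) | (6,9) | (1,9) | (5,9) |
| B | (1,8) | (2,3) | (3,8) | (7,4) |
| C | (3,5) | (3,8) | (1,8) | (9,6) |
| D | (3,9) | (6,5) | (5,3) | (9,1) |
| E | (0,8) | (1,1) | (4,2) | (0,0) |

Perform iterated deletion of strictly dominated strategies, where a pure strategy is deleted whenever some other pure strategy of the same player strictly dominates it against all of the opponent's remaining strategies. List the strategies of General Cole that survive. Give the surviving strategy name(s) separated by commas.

L, CL, CR, R

For General Rowe, D strictly dominates B on the remaining columns (L: 3>1, CL: 6>2, CR: 5>3, R: 9>7); eliminate B.
For General Rowe, D strictly dominates E on the remaining columns (L: 3>0, CL: 6>1, CR: 5>4, R: 9>0); eliminate E.
Among the remaining strategies, none is strictly dominated by another pure strategy of the same player, so the elimination stops.
Surviving strategies — General Rowe: {A, C, D}; General Cole: {L, CL, CR, R}.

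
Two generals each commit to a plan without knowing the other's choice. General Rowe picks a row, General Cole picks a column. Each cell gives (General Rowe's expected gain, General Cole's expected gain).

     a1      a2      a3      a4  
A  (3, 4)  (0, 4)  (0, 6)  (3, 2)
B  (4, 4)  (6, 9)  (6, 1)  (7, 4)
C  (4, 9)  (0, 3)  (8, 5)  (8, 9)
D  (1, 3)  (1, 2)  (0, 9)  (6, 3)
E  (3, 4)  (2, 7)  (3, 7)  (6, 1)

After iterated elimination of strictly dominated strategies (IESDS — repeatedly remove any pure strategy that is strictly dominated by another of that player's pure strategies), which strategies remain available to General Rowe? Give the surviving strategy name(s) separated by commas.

B, C

Row A is eliminated: B beats it against every remaining column (a1: 4>3, a2: 6>0, a3: 6>0, a4: 7>3).
Row D is eliminated: B beats it against every remaining column (a1: 4>1, a2: 6>1, a3: 6>0, a4: 7>6).
General Rowe's strategy E is strictly dominated by B (a1: 4>3, a2: 6>2, a3: 6>3, a4: 7>6) and is removed.
General Cole's strategy a3 is strictly dominated by a1 (B: 4>1, C: 9>5) and is removed.
Among the remaining strategies, none is strictly dominated by another pure strategy of the same player, so the elimination stops.
Surviving strategies — General Rowe: {B, C}; General Cole: {a1, a2, a4}.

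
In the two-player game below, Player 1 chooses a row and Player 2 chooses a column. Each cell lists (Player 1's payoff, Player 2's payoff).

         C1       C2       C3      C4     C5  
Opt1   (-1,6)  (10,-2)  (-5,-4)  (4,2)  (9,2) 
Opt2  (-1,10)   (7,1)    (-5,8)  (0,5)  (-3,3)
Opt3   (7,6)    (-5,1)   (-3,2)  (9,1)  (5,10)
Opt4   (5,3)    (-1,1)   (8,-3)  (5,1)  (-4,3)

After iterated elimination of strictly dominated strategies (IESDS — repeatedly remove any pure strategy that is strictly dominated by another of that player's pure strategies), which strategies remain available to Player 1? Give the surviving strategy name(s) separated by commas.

Player 2's strategy C2 is strictly dominated by C1 (Opt1: 6>-2, Opt2: 10>1, Opt3: 6>1, Opt4: 3>1) and is removed.
Player 1's strategy Opt2 is strictly dominated by Opt3 (C1: 7>-1, C3: -3>-5, C4: 9>0, C5: 5>-3) and is removed.
Column C3 is eliminated: C1 beats it against every remaining row (Opt1: 6>-4, Opt3: 6>2, Opt4: 3>-3).
Player 1's strategy Opt4 is strictly dominated by Opt3 (C1: 7>5, C4: 9>5, C5: 5>-4) and is removed.
For Player 2, C1 strictly dominates C4 on the remaining rows (Opt1: 6>2, Opt3: 6>1); eliminate C4.
Among the remaining strategies, none is strictly dominated by another pure strategy of the same player, so the elimination stops.
Surviving strategies — Player 1: {Opt1, Opt3}; Player 2: {C1, C5}.

Opt1, Opt3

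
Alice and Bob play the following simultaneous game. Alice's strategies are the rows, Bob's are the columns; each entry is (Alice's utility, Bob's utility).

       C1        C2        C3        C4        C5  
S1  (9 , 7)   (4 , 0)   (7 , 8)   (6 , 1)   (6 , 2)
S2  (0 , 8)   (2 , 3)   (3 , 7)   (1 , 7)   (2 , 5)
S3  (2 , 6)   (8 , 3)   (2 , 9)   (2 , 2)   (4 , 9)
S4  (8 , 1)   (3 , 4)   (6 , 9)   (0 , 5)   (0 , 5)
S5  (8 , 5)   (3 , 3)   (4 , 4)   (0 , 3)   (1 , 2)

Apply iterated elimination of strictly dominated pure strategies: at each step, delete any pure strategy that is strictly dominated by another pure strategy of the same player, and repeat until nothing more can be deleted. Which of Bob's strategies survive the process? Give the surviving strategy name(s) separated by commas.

C3

Row S2 is eliminated: S1 beats it against every remaining column (C1: 9>0, C2: 4>2, C3: 7>3, C4: 6>1, C5: 6>2).
Row S4 is eliminated: S1 beats it against every remaining column (C1: 9>8, C2: 4>3, C3: 7>6, C4: 6>0, C5: 6>0).
For Alice, S1 strictly dominates S5 on the remaining columns (C1: 9>8, C2: 4>3, C3: 7>4, C4: 6>0, C5: 6>1); eliminate S5.
Column C1 is eliminated: C3 beats it against every remaining row (S1: 8>7, S3: 9>6).
Column C2 is eliminated: C3 beats it against every remaining row (S1: 8>0, S3: 9>3).
Row S3 is eliminated: S1 beats it against every remaining column (C3: 7>2, C4: 6>2, C5: 6>4).
Bob's strategy C4 is strictly dominated by C3 (S1: 8>1) and is removed.
Bob's strategy C5 is strictly dominated by C3 (S1: 8>2) and is removed.
Among the remaining strategies, none is strictly dominated by another pure strategy of the same player, so the elimination stops.
Surviving strategies — Alice: {S1}; Bob: {C3}.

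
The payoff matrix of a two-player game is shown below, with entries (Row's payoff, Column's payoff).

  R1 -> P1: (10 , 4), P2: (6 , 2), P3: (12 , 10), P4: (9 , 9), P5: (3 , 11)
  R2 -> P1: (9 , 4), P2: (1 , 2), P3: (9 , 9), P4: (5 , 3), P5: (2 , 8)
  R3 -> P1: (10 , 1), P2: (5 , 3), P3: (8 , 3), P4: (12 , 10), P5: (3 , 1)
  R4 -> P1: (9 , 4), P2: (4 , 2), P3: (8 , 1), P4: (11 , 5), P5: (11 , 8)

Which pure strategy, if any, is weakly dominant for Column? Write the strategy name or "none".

none

P1 fails to dominate P2 at R3 (1<3).
P2 fails to dominate P1 at R1 (2<4).
P3 fails to dominate P1 at R4 (1<4).
P4 fails to dominate P1 at R2 (3<4).
P5 fails to dominate P2 at R3 (1<3).
No single strategy dominates all the others.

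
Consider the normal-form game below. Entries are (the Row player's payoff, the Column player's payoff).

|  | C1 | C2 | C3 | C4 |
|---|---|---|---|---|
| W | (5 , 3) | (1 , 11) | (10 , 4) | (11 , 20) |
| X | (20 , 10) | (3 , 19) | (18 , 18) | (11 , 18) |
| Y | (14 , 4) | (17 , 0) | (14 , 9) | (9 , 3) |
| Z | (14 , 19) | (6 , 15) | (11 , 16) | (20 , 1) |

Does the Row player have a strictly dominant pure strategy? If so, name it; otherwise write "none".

none

W fails to dominate X at C1 (5<20).
X fails to dominate W at C4 (11=11).
Y fails to dominate W at C4 (9<11).
Z fails to dominate X at C1 (14<20).
No single strategy dominates all the others.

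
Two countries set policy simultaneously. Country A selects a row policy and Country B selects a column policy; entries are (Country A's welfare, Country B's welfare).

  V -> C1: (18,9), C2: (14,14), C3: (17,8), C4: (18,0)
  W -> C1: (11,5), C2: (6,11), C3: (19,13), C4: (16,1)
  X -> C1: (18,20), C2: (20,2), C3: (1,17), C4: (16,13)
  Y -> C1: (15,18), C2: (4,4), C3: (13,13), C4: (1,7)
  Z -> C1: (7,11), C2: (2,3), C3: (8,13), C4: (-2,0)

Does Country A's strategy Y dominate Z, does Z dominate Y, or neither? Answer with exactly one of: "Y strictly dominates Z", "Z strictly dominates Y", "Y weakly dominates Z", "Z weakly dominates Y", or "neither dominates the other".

Y's payoffs vs Z's, by Country B's action — C1: 15>7, C2: 4>2, C3: 13>8, C4: 1>-2.
Every comparison favours Y, so Y strictly dominates Z.

Y strictly dominates Z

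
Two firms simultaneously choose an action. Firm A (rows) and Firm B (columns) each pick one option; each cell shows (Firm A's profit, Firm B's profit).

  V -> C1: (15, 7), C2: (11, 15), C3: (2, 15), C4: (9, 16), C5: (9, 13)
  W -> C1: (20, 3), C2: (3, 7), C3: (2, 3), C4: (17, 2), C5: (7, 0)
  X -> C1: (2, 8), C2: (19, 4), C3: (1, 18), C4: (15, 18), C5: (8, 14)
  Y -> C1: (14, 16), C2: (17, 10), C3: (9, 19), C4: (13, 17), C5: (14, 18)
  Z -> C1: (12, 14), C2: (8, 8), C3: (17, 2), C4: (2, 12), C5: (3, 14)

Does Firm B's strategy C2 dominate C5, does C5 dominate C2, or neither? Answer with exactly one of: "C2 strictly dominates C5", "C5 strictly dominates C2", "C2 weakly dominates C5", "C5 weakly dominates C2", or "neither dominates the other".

neither dominates the other

C2's payoffs vs C5's, by Firm A's action — V: 15>13, W: 7>0, X: 4<14, Y: 10<18, Z: 8<14.
C2 does better at V, W but worse at X, Y, Z; neither strategy dominates the other.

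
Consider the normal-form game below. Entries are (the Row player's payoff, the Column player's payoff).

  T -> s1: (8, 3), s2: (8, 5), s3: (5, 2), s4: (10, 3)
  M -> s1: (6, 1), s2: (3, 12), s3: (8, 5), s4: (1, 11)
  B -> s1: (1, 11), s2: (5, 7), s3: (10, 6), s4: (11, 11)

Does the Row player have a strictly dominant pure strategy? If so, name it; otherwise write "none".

none

T fails to dominate M at s3 (5<8).
M fails to dominate T at s1 (6<8).
B fails to dominate T at s1 (1<8).
No single strategy dominates all the others.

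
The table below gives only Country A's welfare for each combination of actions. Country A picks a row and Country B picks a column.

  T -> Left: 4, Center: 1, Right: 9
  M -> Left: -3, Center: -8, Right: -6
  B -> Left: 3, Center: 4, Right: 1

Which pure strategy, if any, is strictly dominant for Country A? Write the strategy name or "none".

T fails to dominate B at Center (1<4).
M fails to dominate T at Left (-3<4).
B fails to dominate T at Left (3<4).
No single strategy dominates all the others.

none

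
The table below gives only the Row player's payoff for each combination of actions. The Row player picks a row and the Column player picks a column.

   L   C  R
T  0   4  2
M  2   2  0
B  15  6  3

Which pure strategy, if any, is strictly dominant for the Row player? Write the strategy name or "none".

B

B vs T: L: 15>0, C: 6>4, R: 3>2.
B vs M: L: 15>2, C: 6>2, R: 3>0.
B strictly beats every other strategy against every opponent action, so it is strictly dominant.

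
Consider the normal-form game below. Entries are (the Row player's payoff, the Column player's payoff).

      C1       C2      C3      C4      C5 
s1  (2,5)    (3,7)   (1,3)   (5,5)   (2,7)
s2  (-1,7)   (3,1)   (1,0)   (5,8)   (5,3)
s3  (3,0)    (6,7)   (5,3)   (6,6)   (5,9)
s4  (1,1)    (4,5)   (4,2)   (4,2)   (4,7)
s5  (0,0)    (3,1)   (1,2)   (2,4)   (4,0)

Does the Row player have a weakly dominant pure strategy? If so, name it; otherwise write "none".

s3

s3 vs s1: C1: 3>2, C2: 6>3, C3: 5>1, C4: 6>5, C5: 5>2.
s3 vs s2: C1: 3>-1, C2: 6>3, C3: 5>1, C4: 6>5, C5: 5=5.
s3 vs s4: C1: 3>1, C2: 6>4, C3: 5>4, C4: 6>4, C5: 5>4.
s3 vs s5: C1: 3>0, C2: 6>3, C3: 5>1, C4: 6>2, C5: 5>4.
s3 is at least as good as every other strategy against every opponent action, so it is weakly dominant.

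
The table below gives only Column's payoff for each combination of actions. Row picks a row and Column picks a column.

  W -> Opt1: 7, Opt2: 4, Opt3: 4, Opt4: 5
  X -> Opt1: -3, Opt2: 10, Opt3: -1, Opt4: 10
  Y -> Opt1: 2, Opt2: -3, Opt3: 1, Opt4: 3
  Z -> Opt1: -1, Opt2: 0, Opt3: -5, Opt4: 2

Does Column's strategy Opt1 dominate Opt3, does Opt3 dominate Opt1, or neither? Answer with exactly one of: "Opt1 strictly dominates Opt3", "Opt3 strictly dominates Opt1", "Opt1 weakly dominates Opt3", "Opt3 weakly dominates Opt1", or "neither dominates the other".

Compare Opt1 to Opt3 across each opponent action: W: 7>4, X: -3<-1, Y: 2>1, Z: -1>-5.
Opt1 does better at W, Y, Z but worse at X; neither strategy dominates the other.

neither dominates the other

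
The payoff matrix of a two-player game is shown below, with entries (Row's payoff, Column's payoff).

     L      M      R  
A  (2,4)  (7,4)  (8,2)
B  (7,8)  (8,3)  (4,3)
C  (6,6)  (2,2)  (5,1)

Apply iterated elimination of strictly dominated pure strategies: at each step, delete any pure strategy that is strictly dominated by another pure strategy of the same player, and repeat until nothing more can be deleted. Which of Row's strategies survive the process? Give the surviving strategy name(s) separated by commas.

For Column, L strictly dominates R on the remaining rows (A: 4>2, B: 8>3, C: 6>1); eliminate R.
For Row, B strictly dominates A on the remaining columns (L: 7>2, M: 8>7); eliminate A.
Row C is eliminated: B beats it against every remaining column (L: 7>6, M: 8>2).
Column M is eliminated: L beats it against every remaining row (B: 8>3).
Among the remaining strategies, none is strictly dominated by another pure strategy of the same player, so the elimination stops.
Surviving strategies — Row: {B}; Column: {L}.

B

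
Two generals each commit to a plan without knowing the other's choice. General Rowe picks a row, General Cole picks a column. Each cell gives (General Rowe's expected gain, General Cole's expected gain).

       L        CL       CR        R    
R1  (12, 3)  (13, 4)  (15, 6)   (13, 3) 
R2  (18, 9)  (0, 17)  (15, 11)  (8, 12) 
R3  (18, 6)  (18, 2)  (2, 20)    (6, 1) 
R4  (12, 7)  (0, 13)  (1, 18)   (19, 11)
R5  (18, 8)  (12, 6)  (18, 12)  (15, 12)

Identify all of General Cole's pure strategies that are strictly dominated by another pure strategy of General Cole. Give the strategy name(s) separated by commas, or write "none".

L

L is strictly dominated by CR (R1: 6>3, R2: 11>9, R3: 20>6, R4: 18>7, R5: 12>8).
CL: no other strategy beats it everywhere (L at R1 (4>3); CR at R2 (17>11); R at R1 (4>3)).
CR is not dominated — it holds its own against L at R1 (6>3); CL at R1 (6>4); R at R1 (6>3).
R: no other strategy beats it everywhere (L at R1 (3=3); CL at R5 (12>6); CR at R2 (12>11)).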